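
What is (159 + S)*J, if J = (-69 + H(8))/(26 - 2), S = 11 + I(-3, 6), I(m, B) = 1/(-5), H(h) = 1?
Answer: -4811/10 ≈ -481.10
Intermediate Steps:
I(m, B) = -⅕
S = 54/5 (S = 11 - ⅕ = 54/5 ≈ 10.800)
J = -17/6 (J = (-69 + 1)/(26 - 2) = -68/24 = -68*1/24 = -17/6 ≈ -2.8333)
(159 + S)*J = (159 + 54/5)*(-17/6) = (849/5)*(-17/6) = -4811/10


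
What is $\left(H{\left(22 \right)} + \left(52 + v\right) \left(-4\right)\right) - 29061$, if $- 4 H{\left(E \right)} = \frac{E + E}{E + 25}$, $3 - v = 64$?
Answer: $- \frac{1364186}{47} \approx -29025.0$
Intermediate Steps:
$v = -61$ ($v = 3 - 64 = -61$)
$H{\left(E \right)} = - \frac{E}{2 \left(25 + E\right)}$ ($H{\left(E \right)} = - \frac{\left(E + E\right) \frac{1}{E + 25}}{4} = - \frac{2 E \frac{1}{25 + E}}{4} = - \frac{E}{2 \left(25 + E\right)}$)
$\left(H{\left(22 \right)} + \left(52 + v\right) \left(-4\right)\right) - 29061 = \left(\left(-1\right) 22 \frac{1}{50 + 2 \cdot 22} + \left(52 - 61\right) \left(-4\right)\right) - 29061 = \left(\left(-1\right) 22 \frac{1}{50 + 44} - -36\right) - 29061 = \left(\left(-1\right) 22 \cdot \frac{1}{94} + 36\right) - 29061 = \left(- \frac{11}{47} + 36\right) - 29061 = \frac{1681}{47} - 29061 = - \frac{1364186}{47}$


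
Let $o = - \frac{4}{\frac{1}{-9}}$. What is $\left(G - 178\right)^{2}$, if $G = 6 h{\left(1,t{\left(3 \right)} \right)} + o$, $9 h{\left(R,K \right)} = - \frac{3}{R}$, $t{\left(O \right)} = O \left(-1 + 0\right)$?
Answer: $20736$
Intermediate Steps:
$t{\left(O \right)} = - O$ ($t{\left(O \right)} = O \left(-1\right) = - O$)
$o = 36$ ($o = - \frac{4}{- \frac{1}{9}} = \left(-4\right) \left(-9\right) = 36$)
$h{\left(R,K \right)} = - \frac{1}{3 R}$ ($h{\left(R,K \right)} = \frac{\left(-3\right) \frac{1}{R}}{9} = - \frac{1}{3 R}$)
$G = 34$ ($G = 6 \left(- \frac{1}{3 \cdot 1}\right) + 36 = 6 \left(\left(- \frac{1}{3}\right) 1\right) + 36 = 6 \left(- \frac{1}{3}\right) + 36 = -2 + 36 = 34$)
$\left(G - 178\right)^{2} = \left(34 - 178\right)^{2} = \left(-144\right)^{2} = 20736$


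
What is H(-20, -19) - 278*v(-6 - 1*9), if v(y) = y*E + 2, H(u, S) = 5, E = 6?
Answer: 24469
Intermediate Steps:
v(y) = 2 + 6*y (v(y) = y*6 + 2 = 6*y + 2 = 2 + 6*y)
H(-20, -19) - 278*v(-6 - 1*9) = 5 - 278*(2 + 6*(-6 - 1*9)) = 5 - 278*(2 + 6*(-6 - 9)) = 5 - 278*(2 + 6*(-15)) = 5 - 278*(2 - 90) = 5 - 278*(-88) = 5 + 24464 = 24469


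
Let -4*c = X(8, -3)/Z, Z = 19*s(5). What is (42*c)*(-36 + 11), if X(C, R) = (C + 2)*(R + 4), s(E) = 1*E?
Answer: 525/19 ≈ 27.632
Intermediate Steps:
s(E) = E
X(C, R) = (2 + C)*(4 + R)
Z = 95 (Z = 19*5 = 95)
c = -1/38 (c = -(8 + 2*(-3) + 4*8 + 8*(-3))/(4*95) = -(8 - 6 + 32 - 24)/(4*95) = -5/(2*95) = -¼*2/19 = -1/38 ≈ -0.026316)
(42*c)*(-36 + 11) = (42*(-1/38))*(-36 + 11) = -21/19*(-25) = 525/19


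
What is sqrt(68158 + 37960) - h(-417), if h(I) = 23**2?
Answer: -529 + sqrt(106118) ≈ -203.24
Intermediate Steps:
h(I) = 529
sqrt(68158 + 37960) - h(-417) = sqrt(68158 + 37960) - 1*529 = sqrt(106118) - 529 = -529 + sqrt(106118)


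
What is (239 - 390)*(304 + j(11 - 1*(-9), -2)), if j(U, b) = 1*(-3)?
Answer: -45451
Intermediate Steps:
j(U, b) = -3
(239 - 390)*(304 + j(11 - 1*(-9), -2)) = (239 - 390)*(304 - 3) = -151*301 = -45451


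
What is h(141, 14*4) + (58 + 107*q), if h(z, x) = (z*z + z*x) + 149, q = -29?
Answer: 24881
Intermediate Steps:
h(z, x) = 149 + z² + x*z (h(z, x) = (z² + x*z) + 149 = 149 + z² + x*z)
h(141, 14*4) + (58 + 107*q) = (149 + 141² + (14*4)*141) + (58 + 107*(-29)) = (149 + 19881 + 56*141) + (58 - 3103) = (149 + 19881 + 7896) - 3045 = 27926 - 3045 = 24881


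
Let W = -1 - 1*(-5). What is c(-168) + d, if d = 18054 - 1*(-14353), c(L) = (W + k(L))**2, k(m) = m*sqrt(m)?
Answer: -4709209 - 2688*I*sqrt(42) ≈ -4.7092e+6 - 17420.0*I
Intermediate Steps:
W = 4 (W = -1 + 5 = 4)
k(m) = m**(3/2)
c(L) = (4 + L**(3/2))**2
d = 32407 (d = 18054 + 14353 = 32407)
c(-168) + d = (4 + (-168)**(3/2))**2 + 32407 = (4 - 336*I*sqrt(42))**2 + 32407 = 32407 + (4 - 336*I*sqrt(42))**2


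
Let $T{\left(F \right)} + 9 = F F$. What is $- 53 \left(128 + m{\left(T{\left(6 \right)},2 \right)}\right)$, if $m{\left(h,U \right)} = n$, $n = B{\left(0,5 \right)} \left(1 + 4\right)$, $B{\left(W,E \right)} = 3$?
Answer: $-7579$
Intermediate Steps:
$T{\left(F \right)} = -9 + F^{2}$ ($T{\left(F \right)} = -9 + F F = -9 + F^{2}$)
$n = 15$ ($n = 3 \left(1 + 4\right) = 3 \cdot 5 = 15$)
$m{\left(h,U \right)} = 15$
$- 53 \left(128 + m{\left(T{\left(6 \right)},2 \right)}\right) = - 53 \left(128 + 15\right) = \left(-53\right) 143 = -7579$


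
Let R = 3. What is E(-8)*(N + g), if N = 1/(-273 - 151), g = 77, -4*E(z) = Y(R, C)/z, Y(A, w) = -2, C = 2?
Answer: -32647/6784 ≈ -4.8124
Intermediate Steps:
E(z) = 1/(2*z) (E(z) = -(-1)/(2*z) = 1/(2*z))
N = -1/424 (N = 1/(-424) = -1/424 ≈ -0.0023585)
E(-8)*(N + g) = ((½)/(-8))*(-1/424 + 77) = ((½)*(-⅛))*(32647/424) = -1/16*32647/424 = -32647/6784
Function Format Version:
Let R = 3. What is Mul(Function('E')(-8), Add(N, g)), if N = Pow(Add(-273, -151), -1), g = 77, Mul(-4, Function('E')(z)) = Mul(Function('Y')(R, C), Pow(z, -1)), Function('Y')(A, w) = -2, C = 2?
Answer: Rational(-32647, 6784) ≈ -4.8124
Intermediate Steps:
Function('E')(z) = Mul(Rational(1, 2), Pow(z, -1)) (Function('E')(z) = Mul(Rational(-1, 4), Mul(-2, Pow(z, -1))) = Mul(Rational(1, 2), Pow(z, -1)))
N = Rational(-1, 424) (N = Pow(-424, -1) = Rational(-1, 424) ≈ -0.0023585)
Mul(Function('E')(-8), Add(N, g)) = Mul(Mul(Rational(1, 2), Pow(-8, -1)), Add(Rational(-1, 424), 77)) = Mul(Mul(Rational(1, 2), Rational(-1, 8)), Rational(32647, 424)) = Mul(Rational(-1, 16), Rational(32647, 424)) = Rational(-32647, 6784)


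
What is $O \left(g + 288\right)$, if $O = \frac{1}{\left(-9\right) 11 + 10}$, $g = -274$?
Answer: $- \frac{14}{89} \approx -0.1573$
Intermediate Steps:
$O = - \frac{1}{89}$ ($O = \frac{1}{-99 + 10} = \frac{1}{-89} = - \frac{1}{89} \approx -0.011236$)
$O \left(g + 288\right) = - \frac{-274 + 288}{89} = \left(- \frac{1}{89}\right) 14 = - \frac{14}{89}$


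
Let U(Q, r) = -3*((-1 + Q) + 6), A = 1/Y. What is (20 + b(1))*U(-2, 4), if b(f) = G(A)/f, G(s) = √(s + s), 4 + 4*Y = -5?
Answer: -180 - 6*I*√2 ≈ -180.0 - 8.4853*I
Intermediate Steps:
Y = -9/4 (Y = -1 + (¼)*(-5) = -1 - 5/4 = -9/4 ≈ -2.2500)
A = -4/9 (A = 1/(-9/4) = -4/9 ≈ -0.44444)
G(s) = √2*√s (G(s) = √(2*s) = √2*√s)
b(f) = 2*I*√2/(3*f) (b(f) = (√2*√(-4/9))/f = (√2*(2*I/3))/f = (2*I*√2/3)/f = 2*I*√2/(3*f))
U(Q, r) = -15 - 3*Q (U(Q, r) = -3*(5 + Q) = -15 - 3*Q)
(20 + b(1))*U(-2, 4) = (20 + (⅔)*I*√2/1)*(-15 - 3*(-2)) = (20 + (⅔)*I*√2*1)*(-15 + 6) = (20 + 2*I*√2/3)*(-9) = -180 - 6*I*√2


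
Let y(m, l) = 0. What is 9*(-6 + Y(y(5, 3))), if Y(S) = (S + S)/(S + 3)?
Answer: -54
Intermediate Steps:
Y(S) = 2*S/(3 + S) (Y(S) = (2*S)/(3 + S) = 2*S/(3 + S))
9*(-6 + Y(y(5, 3))) = 9*(-6 + 2*0/(3 + 0)) = 9*(-6 + 2*0/3) = 9*(-6 + 2*0*(⅓)) = 9*(-6 + 0) = 9*(-6) = -54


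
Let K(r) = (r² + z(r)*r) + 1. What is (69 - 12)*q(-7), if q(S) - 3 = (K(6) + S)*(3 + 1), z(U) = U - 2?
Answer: 12483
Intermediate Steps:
z(U) = -2 + U
K(r) = 1 + r² + r*(-2 + r) (K(r) = (r² + (-2 + r)*r) + 1 = (r² + r*(-2 + r)) + 1 = 1 + r² + r*(-2 + r))
q(S) = 247 + 4*S (q(S) = 3 + ((1 + 6² + 6*(-2 + 6)) + S)*(3 + 1) = 3 + ((1 + 36 + 6*4) + S)*4 = 3 + ((1 + 36 + 24) + S)*4 = 3 + (61 + S)*4 = 3 + (244 + 4*S) = 247 + 4*S)
(69 - 12)*q(-7) = (69 - 12)*(247 + 4*(-7)) = 57*(247 - 28) = 57*219 = 12483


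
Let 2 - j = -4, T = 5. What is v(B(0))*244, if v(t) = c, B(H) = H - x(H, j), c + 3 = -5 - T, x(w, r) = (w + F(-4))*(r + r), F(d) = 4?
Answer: -3172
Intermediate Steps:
j = 6 (j = 2 - 1*(-4) = 2 + 4 = 6)
x(w, r) = 2*r*(4 + w) (x(w, r) = (w + 4)*(r + r) = (4 + w)*(2*r) = 2*r*(4 + w))
c = -13 (c = -3 + (-5 - 1*5) = -3 + (-5 - 5) = -3 - 10 = -13)
B(H) = -48 - 11*H (B(H) = H - 2*6*(4 + H) = H - (48 + 12*H) = H + (-48 - 12*H) = -48 - 11*H)
v(t) = -13
v(B(0))*244 = -13*244 = -3172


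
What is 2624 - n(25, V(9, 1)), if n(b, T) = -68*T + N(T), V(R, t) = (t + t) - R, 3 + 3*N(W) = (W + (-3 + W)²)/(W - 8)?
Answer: 32266/15 ≈ 2151.1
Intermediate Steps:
N(W) = -1 + (W + (-3 + W)²)/(3*(-8 + W)) (N(W) = -1 + ((W + (-3 + W)²)/(W - 8))/3 = -1 + ((W + (-3 + W)²)/(-8 + W))/3 = -1 + (W + (-3 + W)²)/(3*(-8 + W)))
V(R, t) = -R + 2*t (V(R, t) = 2*t - R = -R + 2*t)
n(b, T) = -68*T + (33 + T² - 8*T)/(3*(-8 + T))
2624 - n(25, V(9, 1)) = 2624 - (33 - 203*(-1*9 + 2*1)² + 1624*(-1*9 + 2*1))/(3*(-8 + (-1*9 + 2*1))) = 2624 - (33 - 203*(-9 + 2)² + 1624*(-9 + 2))/(3*(-8 + (-9 + 2))) = 2624 - (33 - 203*(-7)² + 1624*(-7))/(3*(-8 - 7)) = 2624 - (33 - 203*49 - 11368)/(3*(-15)) = 2624 - (-1)*(33 - 9947 - 11368)/(3*15) = 2624 - (-1)*(-21282)/(3*15) = 2624 - 1*7094/15 = 2624 - 7094/15 = 32266/15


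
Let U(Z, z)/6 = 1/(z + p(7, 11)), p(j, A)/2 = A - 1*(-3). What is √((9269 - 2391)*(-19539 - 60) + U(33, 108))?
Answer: I*√155831021781/34 ≈ 11610.0*I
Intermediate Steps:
p(j, A) = 6 + 2*A (p(j, A) = 2*(A - 1*(-3)) = 2*(A + 3) = 2*(3 + A) = 6 + 2*A)
U(Z, z) = 6/(28 + z) (U(Z, z) = 6/(z + (6 + 2*11)) = 6/(z + (6 + 22)) = 6/(z + 28) = 6/(28 + z))
√((9269 - 2391)*(-19539 - 60) + U(33, 108)) = √((9269 - 2391)*(-19539 - 60) + 6/(28 + 108)) = √(6878*(-19599) + 6/136) = √(-134801922 + 6*(1/136)) = √(-134801922 + 3/68) = √(-9166530693/68) = I*√155831021781/34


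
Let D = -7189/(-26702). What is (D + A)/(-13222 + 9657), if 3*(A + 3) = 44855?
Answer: -1166017/278070 ≈ -4.1933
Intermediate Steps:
A = 44846/3 (A = -3 + (1/3)*44855 = -3 + 44855/3 = 44846/3 ≈ 14949.)
D = 7/26 (D = -7189*(-1/26702) = 7/26 ≈ 0.26923)
(D + A)/(-13222 + 9657) = (7/26 + 44846/3)/(-13222 + 9657) = (1166017/78)/(-3565) = (1166017/78)*(-1/3565) = -1166017/278070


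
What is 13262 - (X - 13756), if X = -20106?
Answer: 47124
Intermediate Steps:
13262 - (X - 13756) = 13262 - (-20106 - 13756) = 13262 - 1*(-33862) = 13262 + 33862 = 47124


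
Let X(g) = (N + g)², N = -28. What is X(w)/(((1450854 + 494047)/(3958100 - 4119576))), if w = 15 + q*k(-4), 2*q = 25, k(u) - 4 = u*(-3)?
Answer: -10210948/3517 ≈ -2903.3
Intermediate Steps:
k(u) = 4 - 3*u (k(u) = 4 + u*(-3) = 4 - 3*u)
q = 25/2 (q = (½)*25 = 25/2 ≈ 12.500)
w = 215 (w = 15 + 25*(4 - 3*(-4))/2 = 15 + 25*(4 + 12)/2 = 15 + (25/2)*16 = 15 + 200 = 215)
X(g) = (-28 + g)²
X(w)/(((1450854 + 494047)/(3958100 - 4119576))) = (-28 + 215)²/(((1450854 + 494047)/(3958100 - 4119576))) = 187²/((1944901/(-161476))) = 34969/((1944901*(-1/161476))) = 34969/(-3517/292) = 34969*(-292/3517) = -10210948/3517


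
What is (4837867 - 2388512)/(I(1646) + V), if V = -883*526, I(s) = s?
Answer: -2449355/462812 ≈ -5.2923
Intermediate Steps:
V = -464458
(4837867 - 2388512)/(I(1646) + V) = (4837867 - 2388512)/(1646 - 464458) = 2449355/(-462812) = 2449355*(-1/462812) = -2449355/462812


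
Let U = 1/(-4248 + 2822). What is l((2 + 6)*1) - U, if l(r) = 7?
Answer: 9983/1426 ≈ 7.0007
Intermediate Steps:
U = -1/1426 (U = 1/(-1426) = -1/1426 ≈ -0.00070126)
l((2 + 6)*1) - U = 7 - 1*(-1/1426) = 7 + 1/1426 = 9983/1426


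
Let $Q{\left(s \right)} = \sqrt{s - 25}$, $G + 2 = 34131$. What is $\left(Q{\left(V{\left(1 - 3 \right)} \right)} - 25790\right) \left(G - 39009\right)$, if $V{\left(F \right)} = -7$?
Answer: $125855200 - 19520 i \sqrt{2} \approx 1.2586 \cdot 10^{8} - 27605.0 i$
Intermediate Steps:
$G = 34129$ ($G = -2 + 34131 = 34129$)
$Q{\left(s \right)} = \sqrt{-25 + s}$
$\left(Q{\left(V{\left(1 - 3 \right)} \right)} - 25790\right) \left(G - 39009\right) = \left(\sqrt{-25 - 7} - 25790\right) \left(34129 - 39009\right) = \left(\sqrt{-32} - 25790\right) \left(-4880\right) = \left(4 i \sqrt{2} - 25790\right) \left(-4880\right) = \left(-25790 + 4 i \sqrt{2}\right) \left(-4880\right) = 125855200 - 19520 i \sqrt{2}$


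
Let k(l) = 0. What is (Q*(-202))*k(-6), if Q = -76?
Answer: 0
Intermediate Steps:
(Q*(-202))*k(-6) = -76*(-202)*0 = 15352*0 = 0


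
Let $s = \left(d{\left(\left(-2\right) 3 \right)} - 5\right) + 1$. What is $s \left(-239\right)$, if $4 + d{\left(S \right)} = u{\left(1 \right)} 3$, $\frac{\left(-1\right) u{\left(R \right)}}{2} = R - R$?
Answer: $1912$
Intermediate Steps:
$u{\left(R \right)} = 0$ ($u{\left(R \right)} = - 2 \left(R - R\right) = \left(-2\right) 0 = 0$)
$d{\left(S \right)} = -4$ ($d{\left(S \right)} = -4 + 0 \cdot 3 = -4 + 0 = -4$)
$s = -8$ ($s = \left(-4 - 5\right) + 1 = -9 + 1 = -8$)
$s \left(-239\right) = \left(-8\right) \left(-239\right) = 1912$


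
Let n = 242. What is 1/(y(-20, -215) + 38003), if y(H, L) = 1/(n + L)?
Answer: 27/1026082 ≈ 2.6314e-5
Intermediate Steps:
y(H, L) = 1/(242 + L)
1/(y(-20, -215) + 38003) = 1/(1/(242 - 215) + 38003) = 1/(1/27 + 38003) = 1/(1026082/27) = 27/1026082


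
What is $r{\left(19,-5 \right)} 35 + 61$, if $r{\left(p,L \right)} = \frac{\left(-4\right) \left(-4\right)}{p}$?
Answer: $\frac{1719}{19} \approx 90.474$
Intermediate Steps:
$r{\left(p,L \right)} = \frac{16}{p}$
$r{\left(19,-5 \right)} 35 + 61 = \frac{16}{19} \cdot 35 + 61 = \frac{560}{19} + 61 = \frac{1719}{19}$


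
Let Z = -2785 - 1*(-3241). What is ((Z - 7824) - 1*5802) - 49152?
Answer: -62322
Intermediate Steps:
Z = 456 (Z = -2785 + 3241 = 456)
((Z - 7824) - 1*5802) - 49152 = ((456 - 7824) - 1*5802) - 49152 = (-7368 - 5802) - 49152 = -13170 - 49152 = -62322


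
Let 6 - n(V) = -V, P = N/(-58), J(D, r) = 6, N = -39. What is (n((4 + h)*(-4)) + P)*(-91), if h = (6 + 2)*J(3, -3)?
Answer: 1062607/58 ≈ 18321.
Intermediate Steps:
h = 48 (h = (6 + 2)*6 = 8*6 = 48)
P = 39/58 (P = -39/(-58) = -39*(-1/58) = 39/58 ≈ 0.67241)
n(V) = 6 + V (n(V) = 6 - (-1)*V = 6 + V)
(n((4 + h)*(-4)) + P)*(-91) = ((6 + (4 + 48)*(-4)) + 39/58)*(-91) = ((6 + 52*(-4)) + 39/58)*(-91) = ((6 - 208) + 39/58)*(-91) = (-202 + 39/58)*(-91) = -11677/58*(-91) = 1062607/58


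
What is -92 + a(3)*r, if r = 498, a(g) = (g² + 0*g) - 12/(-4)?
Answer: 5884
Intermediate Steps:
a(g) = 3 + g² (a(g) = (g² + 0) - 12*(-¼) = g² + 3 = 3 + g²)
-92 + a(3)*r = -92 + (3 + 3²)*498 = -92 + (3 + 9)*498 = -92 + 12*498 = -92 + 5976 = 5884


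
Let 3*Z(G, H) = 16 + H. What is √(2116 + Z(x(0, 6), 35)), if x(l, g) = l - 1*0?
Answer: 3*√237 ≈ 46.184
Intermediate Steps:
x(l, g) = l (x(l, g) = l + 0 = l)
Z(G, H) = 16/3 + H/3 (Z(G, H) = (16 + H)/3 = 16/3 + H/3)
√(2116 + Z(x(0, 6), 35)) = √(2116 + (16/3 + (⅓)*35)) = √(2116 + (16/3 + 35/3)) = √(2116 + 17) = √2133 = 3*√237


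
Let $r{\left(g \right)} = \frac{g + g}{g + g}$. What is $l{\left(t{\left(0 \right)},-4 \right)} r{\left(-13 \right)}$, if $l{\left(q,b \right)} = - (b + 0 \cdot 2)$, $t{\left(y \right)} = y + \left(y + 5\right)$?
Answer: $4$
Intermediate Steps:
$r{\left(g \right)} = 1$ ($r{\left(g \right)} = \frac{2 g}{2 g} = 2 g \frac{1}{2 g} = 1$)
$t{\left(y \right)} = 5 + 2 y$ ($t{\left(y \right)} = y + \left(5 + y\right) = 5 + 2 y$)
$l{\left(q,b \right)} = - b$ ($l{\left(q,b \right)} = - (b + 0) = - b$)
$l{\left(t{\left(0 \right)},-4 \right)} r{\left(-13 \right)} = \left(-1\right) \left(-4\right) 1 = 4 \cdot 1 = 4$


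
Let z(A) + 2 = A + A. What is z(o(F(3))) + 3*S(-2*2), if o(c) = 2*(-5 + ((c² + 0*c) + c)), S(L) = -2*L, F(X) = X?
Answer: 50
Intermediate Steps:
o(c) = -10 + 2*c + 2*c² (o(c) = 2*(-5 + ((c² + 0) + c)) = 2*(-5 + (c² + c)) = 2*(-5 + (c + c²)) = 2*(-5 + c + c²) = -10 + 2*c + 2*c²)
z(A) = -2 + 2*A (z(A) = -2 + (A + A) = -2 + 2*A)
z(o(F(3))) + 3*S(-2*2) = (-2 + 2*(-10 + 2*3 + 2*3²)) + 3*(-(-4)*2) = (-2 + 2*(-10 + 6 + 2*9)) + 3*(-2*(-4)) = (-2 + 2*(-10 + 6 + 18)) + 3*8 = (-2 + 2*14) + 24 = (-2 + 28) + 24 = 26 + 24 = 50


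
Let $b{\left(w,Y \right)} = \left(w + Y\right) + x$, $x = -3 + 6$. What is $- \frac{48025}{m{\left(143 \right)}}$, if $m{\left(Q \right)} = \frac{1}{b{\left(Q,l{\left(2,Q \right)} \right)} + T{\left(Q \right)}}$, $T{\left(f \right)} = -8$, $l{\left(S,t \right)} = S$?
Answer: $-6723500$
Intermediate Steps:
$x = 3$
$b{\left(w,Y \right)} = 3 + Y + w$ ($b{\left(w,Y \right)} = \left(w + Y\right) + 3 = \left(Y + w\right) + 3 = 3 + Y + w$)
$m{\left(Q \right)} = \frac{1}{-3 + Q}$ ($m{\left(Q \right)} = \frac{1}{\left(3 + 2 + Q\right) - 8} = \frac{1}{\left(5 + Q\right) - 8} = \frac{1}{-3 + Q}$)
$- \frac{48025}{m{\left(143 \right)}} = - \frac{48025}{\frac{1}{-3 + 143}} = - \frac{48025}{\frac{1}{140}} = - 48025 \frac{1}{\frac{1}{140}} = \left(-48025\right) 140 = -6723500$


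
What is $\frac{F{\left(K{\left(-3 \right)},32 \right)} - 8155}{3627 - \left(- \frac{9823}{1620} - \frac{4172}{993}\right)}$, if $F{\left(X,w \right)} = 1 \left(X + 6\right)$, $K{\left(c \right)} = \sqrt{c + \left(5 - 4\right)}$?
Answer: $- \frac{4369656780}{1950374233} + \frac{536220 i \sqrt{2}}{1950374233} \approx -2.2404 + 0.00038881 i$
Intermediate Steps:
$K{\left(c \right)} = \sqrt{1 + c}$ ($K{\left(c \right)} = \sqrt{c + \left(5 - 4\right)} = \sqrt{c + 1} = \sqrt{1 + c}$)
$F{\left(X,w \right)} = 6 + X$ ($F{\left(X,w \right)} = 1 \left(6 + X\right) = 6 + X$)
$\frac{F{\left(K{\left(-3 \right)},32 \right)} - 8155}{3627 - \left(- \frac{9823}{1620} - \frac{4172}{993}\right)} = \frac{\left(6 + \sqrt{1 - 3}\right) - 8155}{3627 - \left(- \frac{9823}{1620} - \frac{4172}{993}\right)} = \frac{\left(6 + \sqrt{-2}\right) - 8155}{3627 - - \frac{5504293}{536220}} = \frac{\left(6 + i \sqrt{2}\right) - 8155}{3627 + \left(\frac{4172}{993} + \frac{9823}{1620}\right)} = \frac{-8149 + i \sqrt{2}}{3627 + \frac{5504293}{536220}} = \frac{-8149 + i \sqrt{2}}{\frac{1950374233}{536220}} = \left(-8149 + i \sqrt{2}\right) \frac{536220}{1950374233} = - \frac{4369656780}{1950374233} + \frac{536220 i \sqrt{2}}{1950374233}$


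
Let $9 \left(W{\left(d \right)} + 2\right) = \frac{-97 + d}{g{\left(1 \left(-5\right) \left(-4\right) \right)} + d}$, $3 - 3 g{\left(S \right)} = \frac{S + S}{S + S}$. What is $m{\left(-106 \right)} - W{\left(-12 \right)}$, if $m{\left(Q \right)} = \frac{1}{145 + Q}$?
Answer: $\frac{423}{442} \approx 0.95701$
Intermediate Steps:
$g{\left(S \right)} = \frac{2}{3}$ ($g{\left(S \right)} = 1 - \frac{\left(S + S\right) \frac{1}{S + S}}{3} = 1 - \frac{2 S \frac{1}{2 S}}{3} = 1 - \frac{1}{3} = \frac{2}{3}$)
$W{\left(d \right)} = -2 + \frac{-97 + d}{9 \left(\frac{2}{3} + d\right)}$ ($W{\left(d \right)} = -2 + \frac{\left(-97 + d\right) \frac{1}{\frac{2}{3} + d}}{9} = -2 + \frac{\frac{1}{\frac{2}{3} + d} \left(-97 + d\right)}{9} = -2 + \frac{-97 + d}{9 \left(\frac{2}{3} + d\right)}$)
$m{\left(-106 \right)} - W{\left(-12 \right)} = \frac{1}{145 - 106} - \frac{-109 - -204}{3 \left(2 + 3 \left(-12\right)\right)} = \frac{1}{39} - \frac{-109 + 204}{3 \left(2 - 36\right)} = \frac{1}{39} - \frac{1}{3} \frac{1}{-34} \cdot 95 = \frac{1}{39} - \frac{1}{3} \left(- \frac{1}{34}\right) 95 = \frac{1}{39} - - \frac{95}{102} = \frac{1}{39} + \frac{95}{102} = \frac{423}{442}$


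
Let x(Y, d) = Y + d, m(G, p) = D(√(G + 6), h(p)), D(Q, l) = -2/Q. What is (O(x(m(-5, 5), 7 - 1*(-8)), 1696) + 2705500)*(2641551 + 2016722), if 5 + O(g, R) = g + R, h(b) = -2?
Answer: 12610895298692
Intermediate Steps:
m(G, p) = -2/√(6 + G) (m(G, p) = -2/√(G + 6) = -2/√(6 + G))
O(g, R) = -5 + R + g (O(g, R) = -5 + (g + R) = -5 + (R + g) = -5 + R + g)
(O(x(m(-5, 5), 7 - 1*(-8)), 1696) + 2705500)*(2641551 + 2016722) = ((-5 + 1696 + (-2/√(6 - 5) + (7 - 1*(-8)))) + 2705500)*(2641551 + 2016722) = ((-5 + 1696 + (-2/√1 + (7 + 8))) + 2705500)*4658273 = ((-5 + 1696 + (-2*1 + 15)) + 2705500)*4658273 = ((-5 + 1696 + (-2 + 15)) + 2705500)*4658273 = ((-5 + 1696 + 13) + 2705500)*4658273 = (1704 + 2705500)*4658273 = 2707204*4658273 = 12610895298692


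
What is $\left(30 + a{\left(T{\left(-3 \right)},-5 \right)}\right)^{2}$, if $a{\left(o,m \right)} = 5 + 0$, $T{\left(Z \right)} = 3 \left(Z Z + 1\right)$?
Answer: $1225$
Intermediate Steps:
$T{\left(Z \right)} = 3 + 3 Z^{2}$ ($T{\left(Z \right)} = 3 \left(Z^{2} + 1\right) = 3 \left(1 + Z^{2}\right) = 3 + 3 Z^{2}$)
$a{\left(o,m \right)} = 5$
$\left(30 + a{\left(T{\left(-3 \right)},-5 \right)}\right)^{2} = \left(30 + 5\right)^{2} = 35^{2} = 1225$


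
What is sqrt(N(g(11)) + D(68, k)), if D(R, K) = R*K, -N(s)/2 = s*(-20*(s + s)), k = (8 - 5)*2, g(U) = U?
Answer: 2*sqrt(2522) ≈ 100.44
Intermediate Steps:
k = 6 (k = 3*2 = 6)
N(s) = 80*s**2 (N(s) = -2*s*(-20*(s + s)) = -2*s*(-40*s) = -(-80)*s**2 = 80*s**2)
D(R, K) = K*R
sqrt(N(g(11)) + D(68, k)) = sqrt(80*11**2 + 6*68) = sqrt(80*121 + 408) = sqrt(9680 + 408) = sqrt(10088) = 2*sqrt(2522)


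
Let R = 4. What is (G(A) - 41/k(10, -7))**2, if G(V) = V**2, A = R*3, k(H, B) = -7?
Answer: 1100401/49 ≈ 22457.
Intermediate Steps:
A = 12 (A = 4*3 = 12)
(G(A) - 41/k(10, -7))**2 = (12**2 - 41/(-7))**2 = (144 - 41*(-1/7))**2 = (144 + 41/7)**2 = (1049/7)**2 = 1100401/49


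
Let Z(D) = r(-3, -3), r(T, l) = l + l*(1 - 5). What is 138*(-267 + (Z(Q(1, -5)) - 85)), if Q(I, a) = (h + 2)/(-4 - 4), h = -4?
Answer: -47334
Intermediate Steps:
Q(I, a) = ¼ (Q(I, a) = (-4 + 2)/(-4 - 4) = -2/(-8) = -2*(-⅛) = ¼)
r(T, l) = -3*l (r(T, l) = l + l*(-4) = l - 4*l = -3*l)
Z(D) = 9 (Z(D) = -3*(-3) = 9)
138*(-267 + (Z(Q(1, -5)) - 85)) = 138*(-267 + (9 - 85)) = 138*(-267 - 76) = 138*(-343) = -47334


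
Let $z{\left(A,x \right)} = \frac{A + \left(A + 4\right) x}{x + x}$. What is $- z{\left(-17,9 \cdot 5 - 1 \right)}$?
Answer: $\frac{589}{88} \approx 6.6932$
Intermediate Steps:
$z{\left(A,x \right)} = \frac{A + x \left(4 + A\right)}{2 x}$ ($z{\left(A,x \right)} = \frac{A + \left(4 + A\right) x}{2 x} = \left(A + x \left(4 + A\right)\right) \frac{1}{2 x} = \frac{A + x \left(4 + A\right)}{2 x}$)
$- z{\left(-17,9 \cdot 5 - 1 \right)} = - \frac{-17 + \left(9 \cdot 5 - 1\right) \left(4 - 17\right)}{2 \left(9 \cdot 5 - 1\right)} = - \frac{-17 + \left(45 - 1\right) \left(-13\right)}{2 \left(45 - 1\right)} = - \frac{-17 + 44 \left(-13\right)}{2 \cdot 44} = - \frac{-17 - 572}{2 \cdot 44} = - \frac{-589}{2 \cdot 44} = \left(-1\right) \left(- \frac{589}{88}\right) = \frac{589}{88}$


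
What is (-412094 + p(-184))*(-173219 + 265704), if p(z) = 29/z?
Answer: -7012705182625/184 ≈ -3.8113e+10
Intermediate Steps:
(-412094 + p(-184))*(-173219 + 265704) = (-412094 + 29/(-184))*(-173219 + 265704) = (-412094 + 29*(-1/184))*92485 = (-412094 - 29/184)*92485 = -75825325/184*92485 = -7012705182625/184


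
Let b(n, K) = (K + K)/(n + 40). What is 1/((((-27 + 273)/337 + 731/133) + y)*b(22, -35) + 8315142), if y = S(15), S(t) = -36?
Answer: 198493/1650504153461 ≈ 1.2026e-7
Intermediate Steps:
b(n, K) = 2*K/(40 + n) (b(n, K) = (2*K)/(40 + n) = 2*K/(40 + n))
y = -36
1/((((-27 + 273)/337 + 731/133) + y)*b(22, -35) + 8315142) = 1/((((-27 + 273)/337 + 731/133) - 36)*(2*(-35)/(40 + 22)) + 8315142) = 1/(((246*(1/337) + 731*(1/133)) - 36)*(2*(-35)/62) + 8315142) = 1/(((246/337 + 731/133) - 36)*(2*(-35)*(1/62)) + 8315142) = 1/((279065/44821 - 36)*(-35/31) + 8315142) = 1/(-1334491/44821*(-35/31) + 8315142) = 1/(6672455/198493 + 8315142) = 1/(1650504153461/198493) = 198493/1650504153461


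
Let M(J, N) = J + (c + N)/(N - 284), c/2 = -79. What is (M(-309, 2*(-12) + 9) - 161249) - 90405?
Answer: -75336764/299 ≈ -2.5196e+5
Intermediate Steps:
c = -158 (c = 2*(-79) = -158)
M(J, N) = J + (-158 + N)/(-284 + N) (M(J, N) = J + (-158 + N)/(N - 284) = J + (-158 + N)/(-284 + N))
(M(-309, 2*(-12) + 9) - 161249) - 90405 = ((-158 + (2*(-12) + 9) - 284*(-309) - 309*(2*(-12) + 9))/(-284 + (2*(-12) + 9)) - 161249) - 90405 = ((-158 + (-24 + 9) + 87756 - 309*(-24 + 9))/(-284 + (-24 + 9)) - 161249) - 90405 = ((-158 - 15 + 87756 - 309*(-15))/(-284 - 15) - 161249) - 90405 = ((-158 - 15 + 87756 + 4635)/(-299) - 161249) - 90405 = (-1/299*92218 - 161249) - 90405 = (-92218/299 - 161249) - 90405 = -48305669/299 - 90405 = -75336764/299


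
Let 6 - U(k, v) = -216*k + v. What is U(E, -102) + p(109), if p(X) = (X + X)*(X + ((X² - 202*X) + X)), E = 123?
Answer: -2135666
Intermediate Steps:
U(k, v) = 6 - v + 216*k (U(k, v) = 6 - (-216*k + v) = 6 - (v - 216*k) = 6 + (-v + 216*k) = 6 - v + 216*k)
p(X) = 2*X*(X² - 200*X) (p(X) = (2*X)*(X + (X² - 201*X)) = (2*X)*(X² - 200*X) = 2*X*(X² - 200*X))
U(E, -102) + p(109) = (6 - 1*(-102) + 216*123) + 2*109²*(-200 + 109) = (6 + 102 + 26568) + 2*11881*(-91) = 26676 - 2162342 = -2135666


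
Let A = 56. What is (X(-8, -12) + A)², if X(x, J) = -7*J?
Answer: 19600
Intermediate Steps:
(X(-8, -12) + A)² = (-7*(-12) + 56)² = (84 + 56)² = 140² = 19600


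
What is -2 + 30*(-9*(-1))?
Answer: 268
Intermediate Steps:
-2 + 30*(-9*(-1)) = -2 + 30*9 = -2 + 270 = 268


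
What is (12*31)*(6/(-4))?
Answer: -558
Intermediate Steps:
(12*31)*(6/(-4)) = 372*(-¼*6) = 372*(-3/2) = -558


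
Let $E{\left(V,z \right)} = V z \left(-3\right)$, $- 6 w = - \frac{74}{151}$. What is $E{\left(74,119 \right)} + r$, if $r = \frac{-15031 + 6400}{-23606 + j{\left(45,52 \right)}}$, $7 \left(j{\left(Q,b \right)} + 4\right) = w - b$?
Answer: $- \frac{1978438551621}{74890829} \approx -26418.0$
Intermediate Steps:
$w = \frac{37}{453}$ ($w = - \frac{\left(-74\right) \frac{1}{151}}{6} = \left(- \frac{1}{6}\right) \left(- \frac{74}{151}\right) = \frac{37}{453} \approx 0.081678$)
$j{\left(Q,b \right)} = - \frac{12647}{3171} - \frac{b}{7}$ ($j{\left(Q,b \right)} = -4 + \frac{\frac{37}{453} - b}{7} = -4 - \left(- \frac{37}{3171} + \frac{b}{7}\right) = - \frac{12647}{3171} - \frac{b}{7}$)
$E{\left(V,z \right)} = - 3 V z$
$r = \frac{27368901}{74890829}$ ($r = \frac{-15031 + 6400}{-23606 - \frac{36203}{3171}} = - \frac{8631}{-23606 - \frac{36203}{3171}} = - \frac{8631}{- \frac{74890829}{3171}} = \left(-8631\right) \left(- \frac{3171}{74890829}\right) = \frac{27368901}{74890829} \approx 0.36545$)
$E{\left(74,119 \right)} + r = \left(-3\right) 74 \cdot 119 + \frac{27368901}{74890829} = -26418 + \frac{27368901}{74890829} = - \frac{1978438551621}{74890829}$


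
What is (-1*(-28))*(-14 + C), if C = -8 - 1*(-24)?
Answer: 56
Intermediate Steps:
C = 16 (C = -8 + 24 = 16)
(-1*(-28))*(-14 + C) = (-1*(-28))*(-14 + 16) = 28*2 = 56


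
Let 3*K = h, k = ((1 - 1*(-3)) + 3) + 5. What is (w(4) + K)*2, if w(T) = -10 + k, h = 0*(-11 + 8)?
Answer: 4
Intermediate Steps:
k = 12 (k = ((1 + 3) + 3) + 5 = (4 + 3) + 5 = 7 + 5 = 12)
h = 0 (h = 0*(-3) = 0)
w(T) = 2 (w(T) = -10 + 12 = 2)
K = 0 (K = (⅓)*0 = 0)
(w(4) + K)*2 = (2 + 0)*2 = 2*2 = 4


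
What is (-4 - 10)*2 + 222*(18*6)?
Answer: 23948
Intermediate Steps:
(-4 - 10)*2 + 222*(18*6) = -14*2 + 222*108 = -28 + 23976 = 23948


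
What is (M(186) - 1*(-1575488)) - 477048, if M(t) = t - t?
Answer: 1098440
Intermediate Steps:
M(t) = 0
(M(186) - 1*(-1575488)) - 477048 = (0 - 1*(-1575488)) - 477048 = (0 + 1575488) - 477048 = 1575488 - 477048 = 1098440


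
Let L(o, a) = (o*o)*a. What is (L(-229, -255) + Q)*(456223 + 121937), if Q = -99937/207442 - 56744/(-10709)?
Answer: -8587656095840421633000/1110748189 ≈ -7.7314e+12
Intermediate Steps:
L(o, a) = a*o² (L(o, a) = o²*a = a*o²)
Q = 10700863515/2221496378 (Q = -99937*1/207442 - 56744*(-1/10709) = -99937/207442 + 56744/10709 = 10700863515/2221496378 ≈ 4.8170)
(L(-229, -255) + Q)*(456223 + 121937) = (-255*(-229)² + 10700863515/2221496378)*(456223 + 121937) = (-255*52441 + 10700863515/2221496378)*578160 = (-13372455 + 10700863515/2221496378)*578160 = -29706849646604475/2221496378*578160 = -8587656095840421633000/1110748189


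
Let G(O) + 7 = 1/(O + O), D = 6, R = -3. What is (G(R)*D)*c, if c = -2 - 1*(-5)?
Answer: -129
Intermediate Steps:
c = 3 (c = -2 + 5 = 3)
G(O) = -7 + 1/(2*O) (G(O) = -7 + 1/(O + O) = -7 + 1/(2*O))
(G(R)*D)*c = ((-7 + (1/2)/(-3))*6)*3 = ((-7 + (1/2)*(-1/3))*6)*3 = ((-7 - 1/6)*6)*3 = -43/6*6*3 = -43*3 = -129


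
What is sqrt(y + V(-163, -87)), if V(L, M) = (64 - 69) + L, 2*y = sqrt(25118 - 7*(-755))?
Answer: sqrt(-672 + 2*sqrt(30403))/2 ≈ 8.9899*I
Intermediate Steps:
y = sqrt(30403)/2 (y = sqrt(25118 - 7*(-755))/2 = sqrt(25118 + 5285)/2 = sqrt(30403)/2 ≈ 87.182)
V(L, M) = -5 + L
sqrt(y + V(-163, -87)) = sqrt(sqrt(30403)/2 + (-5 - 163)) = sqrt(sqrt(30403)/2 - 168) = sqrt(-168 + sqrt(30403)/2)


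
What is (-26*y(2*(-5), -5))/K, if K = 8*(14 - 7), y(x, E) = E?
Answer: 65/28 ≈ 2.3214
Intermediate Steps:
K = 56 (K = 8*7 = 56)
(-26*y(2*(-5), -5))/K = -26*(-5)/56 = 130*(1/56) = 65/28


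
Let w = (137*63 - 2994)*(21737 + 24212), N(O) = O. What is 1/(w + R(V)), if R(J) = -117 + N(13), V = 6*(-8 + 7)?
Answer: 1/259014409 ≈ 3.8608e-9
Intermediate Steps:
V = -6 (V = 6*(-1) = -6)
R(J) = -104 (R(J) = -117 + 13 = -104)
w = 259014513 (w = (8631 - 2994)*45949 = 5637*45949 = 259014513)
1/(w + R(V)) = 1/(259014513 - 104) = 1/259014409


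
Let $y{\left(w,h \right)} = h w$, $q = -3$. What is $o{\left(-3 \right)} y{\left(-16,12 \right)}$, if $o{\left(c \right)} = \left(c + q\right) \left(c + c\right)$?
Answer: $-6912$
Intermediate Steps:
$o{\left(c \right)} = 2 c \left(-3 + c\right)$ ($o{\left(c \right)} = \left(c - 3\right) \left(c + c\right) = \left(-3 + c\right) 2 c = 2 c \left(-3 + c\right)$)
$o{\left(-3 \right)} y{\left(-16,12 \right)} = 2 \left(-3\right) \left(-3 - 3\right) 12 \left(-16\right) = 2 \left(-3\right) \left(-6\right) \left(-192\right) = 36 \left(-192\right) = -6912$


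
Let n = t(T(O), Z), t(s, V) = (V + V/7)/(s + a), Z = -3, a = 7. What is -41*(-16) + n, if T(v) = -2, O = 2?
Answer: 22936/35 ≈ 655.31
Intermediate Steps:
t(s, V) = 8*V/(7*(7 + s)) (t(s, V) = (V + V/7)/(s + 7) = (V + V*(⅐))/(7 + s) = (V + V/7)/(7 + s) = (8*V/7)/(7 + s) = 8*V/(7*(7 + s)))
n = -24/35 (n = (8/7)*(-3)/(7 - 2) = (8/7)*(-3)/5 = (8/7)*(-3)*(⅕) = -24/35 ≈ -0.68571)
-41*(-16) + n = -41*(-16) - 24/35 = 656 - 24/35 = 22936/35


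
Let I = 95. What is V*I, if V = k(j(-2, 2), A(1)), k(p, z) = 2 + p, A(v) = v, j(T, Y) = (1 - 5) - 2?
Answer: -380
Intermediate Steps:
j(T, Y) = -6 (j(T, Y) = -4 - 2 = -6)
V = -4 (V = 2 - 6 = -4)
V*I = -4*95 = -380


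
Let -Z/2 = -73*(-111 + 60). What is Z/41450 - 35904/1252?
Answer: -187192899/6486925 ≈ -28.857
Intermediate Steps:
Z = -7446 (Z = -(-146)*(-111 + 60) = -(-146)*(-51) = -2*3723 = -7446)
Z/41450 - 35904/1252 = -7446/41450 - 35904/1252 = -7446*1/41450 - 35904*1/1252 = -3723/20725 - 8976/313 = -187192899/6486925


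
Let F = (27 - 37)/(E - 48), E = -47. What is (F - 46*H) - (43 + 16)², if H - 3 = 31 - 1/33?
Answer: -3162275/627 ≈ -5043.5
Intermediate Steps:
F = 2/19 (F = (27 - 37)/(-47 - 48) = -10/(-95) = -10*(-1/95) = 2/19 ≈ 0.10526)
H = 1121/33 (H = 3 + (31 - 1/33) = 3 + 1022/33 = 1121/33 ≈ 33.970)
(F - 46*H) - (43 + 16)² = (2/19 - 46*1121/33) - (43 + 16)² = (2/19 - 51566/33) - 1*59² = -979688/627 - 1*3481 = -979688/627 - 3481 = -3162275/627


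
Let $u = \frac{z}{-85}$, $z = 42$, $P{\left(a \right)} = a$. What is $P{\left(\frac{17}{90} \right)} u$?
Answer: $- \frac{7}{75} \approx -0.093333$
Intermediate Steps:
$u = - \frac{42}{85}$ ($u = \frac{42}{-85} = 42 \left(- \frac{1}{85}\right) = - \frac{42}{85} \approx -0.49412$)
$P{\left(\frac{17}{90} \right)} u = \frac{17}{90} \left(- \frac{42}{85}\right) = - \frac{7}{75}$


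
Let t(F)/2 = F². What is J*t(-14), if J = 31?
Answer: 12152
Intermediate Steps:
t(F) = 2*F²
J*t(-14) = 31*(2*(-14)²) = 31*(2*196) = 31*392 = 12152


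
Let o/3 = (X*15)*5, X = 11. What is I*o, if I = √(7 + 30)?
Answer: 2475*√37 ≈ 15055.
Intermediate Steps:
I = √37 ≈ 6.0828
o = 2475 (o = 3*((11*15)*5) = 3*(165*5) = 3*825 = 2475)
I*o = √37*2475 = 2475*√37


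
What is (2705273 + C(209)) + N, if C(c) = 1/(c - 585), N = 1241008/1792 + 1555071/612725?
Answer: 8727787174348019/3225384400 ≈ 2.7060e+6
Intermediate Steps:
N = 47698957127/68625200 (N = 1241008*(1/1792) + 1555071*(1/612725) = 77563/112 + 1555071/612725 = 47698957127/68625200 ≈ 695.06)
C(c) = 1/(-585 + c)
(2705273 + C(209)) + N = (2705273 + 1/(-585 + 209)) + 47698957127/68625200 = (2705273 + 1/(-376)) + 47698957127/68625200 = (2705273 - 1/376) + 47698957127/68625200 = 1017182647/376 + 47698957127/68625200 = 8727787174348019/3225384400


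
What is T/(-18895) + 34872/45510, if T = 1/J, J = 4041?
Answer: 88754695951/115830072315 ≈ 0.76625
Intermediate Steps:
T = 1/4041 ≈ 0.00024746
T/(-18895) + 34872/45510 = (1/4041)/(-18895) + 34872/45510 = (1/4041)*(-1/18895) + 34872*(1/45510) = -1/76354695 + 5812/7585 = 88754695951/115830072315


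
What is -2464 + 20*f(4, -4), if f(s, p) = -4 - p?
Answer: -2464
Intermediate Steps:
-2464 + 20*f(4, -4) = -2464 + 20*(-4 - 1*(-4)) = -2464 + 20*(-4 + 4) = -2464 + 20*0 = -2464 + 0 = -2464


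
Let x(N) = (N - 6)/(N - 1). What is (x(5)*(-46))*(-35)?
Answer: -805/2 ≈ -402.50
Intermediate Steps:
x(N) = (-6 + N)/(-1 + N)
(x(5)*(-46))*(-35) = (((-6 + 5)/(-1 + 5))*(-46))*(-35) = ((-1/4)*(-46))*(-35) = (((1/4)*(-1))*(-46))*(-35) = -1/4*(-46)*(-35) = (23/2)*(-35) = -805/2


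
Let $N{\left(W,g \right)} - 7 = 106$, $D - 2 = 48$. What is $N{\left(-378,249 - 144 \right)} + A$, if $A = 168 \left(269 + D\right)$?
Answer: $53705$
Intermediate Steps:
$D = 50$ ($D = 2 + 48 = 50$)
$N{\left(W,g \right)} = 113$ ($N{\left(W,g \right)} = 7 + 106 = 113$)
$A = 53592$ ($A = 168 \left(269 + 50\right) = 168 \cdot 319 = 53592$)
$N{\left(-378,249 - 144 \right)} + A = 113 + 53592 = 53705$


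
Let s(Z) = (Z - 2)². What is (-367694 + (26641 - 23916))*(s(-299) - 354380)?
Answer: 96271157851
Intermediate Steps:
s(Z) = (-2 + Z)²
(-367694 + (26641 - 23916))*(s(-299) - 354380) = (-367694 + (26641 - 23916))*((-2 - 299)² - 354380) = (-367694 + 2725)*((-301)² - 354380) = -364969*(90601 - 354380) = -364969*(-263779) = 96271157851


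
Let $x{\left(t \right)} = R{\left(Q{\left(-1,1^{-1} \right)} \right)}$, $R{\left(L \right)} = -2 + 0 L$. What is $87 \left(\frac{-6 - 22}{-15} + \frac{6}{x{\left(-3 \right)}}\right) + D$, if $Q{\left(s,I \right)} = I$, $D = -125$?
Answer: $- \frac{1118}{5} \approx -223.6$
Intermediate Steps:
$R{\left(L \right)} = -2$ ($R{\left(L \right)} = -2 + 0 = -2$)
$x{\left(t \right)} = -2$
$87 \left(\frac{-6 - 22}{-15} + \frac{6}{x{\left(-3 \right)}}\right) + D = 87 \left(\frac{-6 - 22}{-15} + \frac{6}{-2}\right) - 125 = 87 \left(\left(-28\right) \left(- \frac{1}{15}\right) + 6 \left(- \frac{1}{2}\right)\right) - 125 = 87 \left(\frac{28}{15} - 3\right) - 125 = 87 \left(- \frac{17}{15}\right) - 125 = - \frac{493}{5} - 125 = - \frac{1118}{5}$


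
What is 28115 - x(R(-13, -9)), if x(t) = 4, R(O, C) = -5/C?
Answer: 28111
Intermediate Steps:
28115 - x(R(-13, -9)) = 28115 - 1*4 = 28115 - 4 = 28111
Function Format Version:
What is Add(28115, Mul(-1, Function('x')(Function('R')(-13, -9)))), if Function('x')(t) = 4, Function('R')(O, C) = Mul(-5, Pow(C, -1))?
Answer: 28111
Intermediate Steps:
Add(28115, Mul(-1, Function('x')(Function('R')(-13, -9)))) = Add(28115, Mul(-1, 4)) = Add(28115, -4) = 28111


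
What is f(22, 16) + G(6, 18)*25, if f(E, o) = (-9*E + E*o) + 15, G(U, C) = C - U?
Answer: 469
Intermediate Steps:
f(E, o) = 15 - 9*E + E*o
f(22, 16) + G(6, 18)*25 = (15 - 9*22 + 22*16) + (18 - 1*6)*25 = (15 - 198 + 352) + (18 - 6)*25 = 169 + 12*25 = 169 + 300 = 469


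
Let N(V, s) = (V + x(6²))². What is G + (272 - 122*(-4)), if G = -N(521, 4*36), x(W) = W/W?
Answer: -271724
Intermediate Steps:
x(W) = 1
N(V, s) = (1 + V)² (N(V, s) = (V + 1)² = (1 + V)²)
G = -272484 (G = -(1 + 521)² = -1*522² = -1*272484 = -272484)
G + (272 - 122*(-4)) = -272484 + (272 - 122*(-4)) = -272484 + (272 + 488) = -272484 + 760 = -271724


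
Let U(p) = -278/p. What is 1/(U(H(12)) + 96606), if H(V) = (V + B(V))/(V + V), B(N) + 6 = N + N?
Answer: 5/481918 ≈ 1.0375e-5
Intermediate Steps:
B(N) = -6 + 2*N (B(N) = -6 + (N + N) = -6 + 2*N)
H(V) = (-6 + 3*V)/(2*V) (H(V) = (V + (-6 + 2*V))/(V + V) = (-6 + 3*V)/((2*V)) = (-6 + 3*V)*(1/(2*V)) = (-6 + 3*V)/(2*V))
1/(U(H(12)) + 96606) = 1/(-278/(3/2 - 3/12) + 96606) = 1/(-278/(3/2 - 3*1/12) + 96606) = 1/(-278/(3/2 - 1/4) + 96606) = 1/(-278/5/4 + 96606) = 1/(-278*4/5 + 96606) = 1/(-1112/5 + 96606) = 1/(481918/5) = 5/481918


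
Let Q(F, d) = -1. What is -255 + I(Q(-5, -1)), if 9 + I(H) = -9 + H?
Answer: -274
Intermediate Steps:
I(H) = -18 + H (I(H) = -9 + (-9 + H) = -18 + H)
-255 + I(Q(-5, -1)) = -255 + (-18 - 1) = -255 - 19 = -274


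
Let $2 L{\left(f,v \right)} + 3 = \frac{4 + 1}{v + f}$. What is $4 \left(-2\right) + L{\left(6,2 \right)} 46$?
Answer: $- \frac{501}{8} \approx -62.625$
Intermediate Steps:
$L{\left(f,v \right)} = - \frac{3}{2} + \frac{5}{2 \left(f + v\right)}$ ($L{\left(f,v \right)} = - \frac{3}{2} + \frac{\left(4 + 1\right) \frac{1}{v + f}}{2} = - \frac{3}{2} + \frac{5 \frac{1}{f + v}}{2} = - \frac{3}{2} + \frac{5}{2 \left(f + v\right)}$)
$4 \left(-2\right) + L{\left(6,2 \right)} 46 = 4 \left(-2\right) + \frac{5 - 18 - 6}{2 \left(6 + 2\right)} 46 = -8 + \frac{5 - 18 - 6}{2 \cdot 8} \cdot 46 = -8 + \frac{1}{2} \cdot \frac{1}{8} \left(-19\right) 46 = -8 - \frac{437}{8} = - \frac{501}{8}$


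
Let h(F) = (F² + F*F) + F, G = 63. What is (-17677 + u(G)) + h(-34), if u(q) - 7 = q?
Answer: -15329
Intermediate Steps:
h(F) = F + 2*F² (h(F) = (F² + F²) + F = 2*F² + F = F + 2*F²)
u(q) = 7 + q
(-17677 + u(G)) + h(-34) = (-17677 + (7 + 63)) - 34*(1 + 2*(-34)) = (-17677 + 70) - 34*(1 - 68) = -17607 - 34*(-67) = -17607 + 2278 = -15329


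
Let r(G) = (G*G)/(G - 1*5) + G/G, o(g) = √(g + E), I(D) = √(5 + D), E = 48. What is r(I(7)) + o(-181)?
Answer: -47/13 - 24*√3/13 + I*√133 ≈ -6.813 + 11.533*I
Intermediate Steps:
o(g) = √(48 + g) (o(g) = √(g + 48) = √(48 + g))
r(G) = 1 + G²/(-5 + G) (r(G) = G²/(G - 5) + 1 = G²/(-5 + G) + 1 = 1 + G²/(-5 + G))
r(I(7)) + o(-181) = (-5 + √(5 + 7) + (√(5 + 7))²)/(-5 + √(5 + 7)) + √(48 - 181) = (-5 + √12 + (√12)²)/(-5 + √12) + √(-133) = (-5 + 2*√3 + (2*√3)²)/(-5 + 2*√3) + I*√133 = (-5 + 2*√3 + 12)/(-5 + 2*√3) + I*√133 = (7 + 2*√3)/(-5 + 2*√3) + I*√133 = I*√133 + (7 + 2*√3)/(-5 + 2*√3)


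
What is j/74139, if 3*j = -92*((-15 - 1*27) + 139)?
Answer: -8924/222417 ≈ -0.040123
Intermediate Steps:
j = -8924/3 (j = (-92*((-15 - 1*27) + 139))/3 = (-92*((-15 - 27) + 139))/3 = (-92*(-42 + 139))/3 = (-92*97)/3 = (1/3)*(-8924) = -8924/3 ≈ -2974.7)
j/74139 = -8924/3/74139 = -8924/3*1/74139 = -8924/222417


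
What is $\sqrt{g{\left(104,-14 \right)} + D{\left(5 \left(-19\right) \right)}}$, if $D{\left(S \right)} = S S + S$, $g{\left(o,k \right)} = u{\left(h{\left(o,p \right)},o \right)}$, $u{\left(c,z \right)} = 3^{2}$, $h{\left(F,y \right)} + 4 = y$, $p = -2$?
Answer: $\sqrt{8939} \approx 94.546$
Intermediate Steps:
$h{\left(F,y \right)} = -4 + y$
$u{\left(c,z \right)} = 9$
$g{\left(o,k \right)} = 9$
$D{\left(S \right)} = S + S^{2}$ ($D{\left(S \right)} = S^{2} + S = S + S^{2}$)
$\sqrt{g{\left(104,-14 \right)} + D{\left(5 \left(-19\right) \right)}} = \sqrt{9 + 5 \left(-19\right) \left(1 + 5 \left(-19\right)\right)} = \sqrt{9 - 95 \left(1 - 95\right)} = \sqrt{9 - -8930} = \sqrt{9 + 8930} = \sqrt{8939}$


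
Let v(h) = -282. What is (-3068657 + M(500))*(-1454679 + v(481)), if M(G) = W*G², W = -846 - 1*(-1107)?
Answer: -90471428992623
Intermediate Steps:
W = 261 (W = -846 + 1107 = 261)
M(G) = 261*G²
(-3068657 + M(500))*(-1454679 + v(481)) = (-3068657 + 261*500²)*(-1454679 - 282) = (-3068657 + 261*250000)*(-1454961) = (-3068657 + 65250000)*(-1454961) = 62181343*(-1454961) = -90471428992623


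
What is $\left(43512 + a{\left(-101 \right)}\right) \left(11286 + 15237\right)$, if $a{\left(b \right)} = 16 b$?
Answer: $1111207608$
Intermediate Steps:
$\left(43512 + a{\left(-101 \right)}\right) \left(11286 + 15237\right) = \left(43512 + 16 \left(-101\right)\right) \left(11286 + 15237\right) = \left(43512 - 1616\right) 26523 = 41896 \cdot 26523 = 1111207608$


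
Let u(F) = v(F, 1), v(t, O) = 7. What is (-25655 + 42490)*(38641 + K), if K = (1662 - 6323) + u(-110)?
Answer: 572171145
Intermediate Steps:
u(F) = 7
K = -4654 (K = (1662 - 6323) + 7 = -4661 + 7 = -4654)
(-25655 + 42490)*(38641 + K) = (-25655 + 42490)*(38641 - 4654) = 16835*33987 = 572171145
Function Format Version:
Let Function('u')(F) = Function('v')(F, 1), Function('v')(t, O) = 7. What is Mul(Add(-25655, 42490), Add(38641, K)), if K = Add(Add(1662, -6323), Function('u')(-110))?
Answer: 572171145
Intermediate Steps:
Function('u')(F) = 7
K = -4654 (K = Add(Add(1662, -6323), 7) = Add(-4661, 7) = -4654)
Mul(Add(-25655, 42490), Add(38641, K)) = Mul(Add(-25655, 42490), Add(38641, -4654)) = Mul(16835, 33987) = 572171145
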